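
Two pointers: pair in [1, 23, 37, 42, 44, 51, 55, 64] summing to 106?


lo=0(1)+hi=7(64)=65
lo=1(23)+hi=7(64)=87
lo=2(37)+hi=7(64)=101
lo=3(42)+hi=7(64)=106

Yes: 42+64=106


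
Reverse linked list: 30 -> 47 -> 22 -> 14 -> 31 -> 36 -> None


Step 1: curr=30, set curr.next=prev(None) | reversed so far: 30
Step 2: curr=47, set curr.next=prev(30) | reversed so far: 47 -> 30
Step 3: curr=22, set curr.next=prev(47) | reversed so far: 22 -> 47 -> 30
Step 4: curr=14, set curr.next=prev(22) | reversed so far: 14 -> 22 -> 47 -> 30
Step 5: curr=31, set curr.next=prev(14) | reversed so far: 31 -> 14 -> 22 -> 47 -> 30
Step 6: curr=36, set curr.next=prev(31) | reversed so far: 36 -> 31 -> 14 -> 22 -> 47 -> 30

36 -> 31 -> 14 -> 22 -> 47 -> 30 -> None


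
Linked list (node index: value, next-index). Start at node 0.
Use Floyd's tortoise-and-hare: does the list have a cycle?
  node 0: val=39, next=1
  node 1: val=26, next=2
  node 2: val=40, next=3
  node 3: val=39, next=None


Floyd's tortoise (slow, +1) and hare (fast, +2):
  init: slow=0, fast=0
  step 1: slow=1, fast=2
  step 2: fast 2->3->None, no cycle

Cycle: no


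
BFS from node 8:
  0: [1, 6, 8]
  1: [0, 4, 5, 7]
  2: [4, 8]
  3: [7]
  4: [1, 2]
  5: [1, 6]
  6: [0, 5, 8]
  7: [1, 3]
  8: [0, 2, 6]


Visit 8, enqueue [0, 2, 6]
Visit 0, enqueue [1]
Visit 2, enqueue [4]
Visit 6, enqueue [5]
Visit 1, enqueue [7]
Visit 4, enqueue []
Visit 5, enqueue []
Visit 7, enqueue [3]
Visit 3, enqueue []

BFS order: [8, 0, 2, 6, 1, 4, 5, 7, 3]


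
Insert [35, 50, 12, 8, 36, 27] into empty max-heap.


Insert 35: [35]
Insert 50: [50, 35]
Insert 12: [50, 35, 12]
Insert 8: [50, 35, 12, 8]
Insert 36: [50, 36, 12, 8, 35]
Insert 27: [50, 36, 27, 8, 35, 12]

Final heap: [50, 36, 27, 8, 35, 12]


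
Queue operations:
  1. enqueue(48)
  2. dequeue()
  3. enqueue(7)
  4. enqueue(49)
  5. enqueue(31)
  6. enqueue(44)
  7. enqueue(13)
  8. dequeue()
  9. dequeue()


enqueue(48) -> [48]
dequeue()->48, []
enqueue(7) -> [7]
enqueue(49) -> [7, 49]
enqueue(31) -> [7, 49, 31]
enqueue(44) -> [7, 49, 31, 44]
enqueue(13) -> [7, 49, 31, 44, 13]
dequeue()->7, [49, 31, 44, 13]
dequeue()->49, [31, 44, 13]

Final queue: [31, 44, 13]


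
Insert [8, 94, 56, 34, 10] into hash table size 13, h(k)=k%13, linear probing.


Insert 8: h=8 -> slot 8
Insert 94: h=3 -> slot 3
Insert 56: h=4 -> slot 4
Insert 34: h=8, 1 probes -> slot 9
Insert 10: h=10 -> slot 10

Table: [None, None, None, 94, 56, None, None, None, 8, 34, 10, None, None]


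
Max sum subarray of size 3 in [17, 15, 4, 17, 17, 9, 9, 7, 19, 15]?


[0:3]: 36
[1:4]: 36
[2:5]: 38
[3:6]: 43
[4:7]: 35
[5:8]: 25
[6:9]: 35
[7:10]: 41

Max: 43 at [3:6]


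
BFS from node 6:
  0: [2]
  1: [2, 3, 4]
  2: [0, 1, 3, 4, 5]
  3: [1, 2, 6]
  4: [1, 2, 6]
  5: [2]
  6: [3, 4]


Visit 6, enqueue [3, 4]
Visit 3, enqueue [1, 2]
Visit 4, enqueue []
Visit 1, enqueue []
Visit 2, enqueue [0, 5]
Visit 0, enqueue []
Visit 5, enqueue []

BFS order: [6, 3, 4, 1, 2, 0, 5]


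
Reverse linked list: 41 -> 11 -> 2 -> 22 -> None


Step 1: curr=41, set curr.next=prev(None) | reversed so far: 41
Step 2: curr=11, set curr.next=prev(41) | reversed so far: 11 -> 41
Step 3: curr=2, set curr.next=prev(11) | reversed so far: 2 -> 11 -> 41
Step 4: curr=22, set curr.next=prev(2) | reversed so far: 22 -> 2 -> 11 -> 41

22 -> 2 -> 11 -> 41 -> None


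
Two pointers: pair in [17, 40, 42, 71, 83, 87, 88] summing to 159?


lo=0(17)+hi=6(88)=105
lo=1(40)+hi=6(88)=128
lo=2(42)+hi=6(88)=130
lo=3(71)+hi=6(88)=159

Yes: 71+88=159


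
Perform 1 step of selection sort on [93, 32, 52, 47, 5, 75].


Initial: [93, 32, 52, 47, 5, 75]
Step 1: min=5 at 4
  Swap: [5, 32, 52, 47, 93, 75]

After 1 step: [5, 32, 52, 47, 93, 75]


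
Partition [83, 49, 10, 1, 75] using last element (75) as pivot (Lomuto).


Pivot: 75
  49 <= 75: swap -> [49, 83, 10, 1, 75]
  10 <= 75: swap -> [49, 10, 83, 1, 75]
  1 <= 75: swap -> [49, 10, 1, 83, 75]
Place pivot at 3: [49, 10, 1, 75, 83]

Partitioned: [49, 10, 1, 75, 83]


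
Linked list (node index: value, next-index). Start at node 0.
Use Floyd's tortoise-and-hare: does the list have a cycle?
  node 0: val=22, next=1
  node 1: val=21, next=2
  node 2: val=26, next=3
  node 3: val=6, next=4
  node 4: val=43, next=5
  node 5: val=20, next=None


Floyd's tortoise (slow, +1) and hare (fast, +2):
  init: slow=0, fast=0
  step 1: slow=1, fast=2
  step 2: slow=2, fast=4
  step 3: fast 4->5->None, no cycle

Cycle: no


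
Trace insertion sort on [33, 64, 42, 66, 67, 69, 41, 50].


Initial: [33, 64, 42, 66, 67, 69, 41, 50]
Insert 64: [33, 64, 42, 66, 67, 69, 41, 50]
Insert 42: [33, 42, 64, 66, 67, 69, 41, 50]
Insert 66: [33, 42, 64, 66, 67, 69, 41, 50]
Insert 67: [33, 42, 64, 66, 67, 69, 41, 50]
Insert 69: [33, 42, 64, 66, 67, 69, 41, 50]
Insert 41: [33, 41, 42, 64, 66, 67, 69, 50]
Insert 50: [33, 41, 42, 50, 64, 66, 67, 69]

Sorted: [33, 41, 42, 50, 64, 66, 67, 69]


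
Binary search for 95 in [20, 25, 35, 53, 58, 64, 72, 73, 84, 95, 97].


Step 1: lo=0, hi=10, mid=5, val=64
Step 2: lo=6, hi=10, mid=8, val=84
Step 3: lo=9, hi=10, mid=9, val=95

Found at index 9


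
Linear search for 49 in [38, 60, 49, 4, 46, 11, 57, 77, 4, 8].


i=0: 38!=49
i=1: 60!=49
i=2: 49==49 found!

Found at 2, 3 comps


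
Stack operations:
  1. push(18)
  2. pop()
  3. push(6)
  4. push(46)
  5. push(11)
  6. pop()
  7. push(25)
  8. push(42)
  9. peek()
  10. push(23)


push(18) -> [18]
pop()->18, []
push(6) -> [6]
push(46) -> [6, 46]
push(11) -> [6, 46, 11]
pop()->11, [6, 46]
push(25) -> [6, 46, 25]
push(42) -> [6, 46, 25, 42]
peek()->42
push(23) -> [6, 46, 25, 42, 23]

Final stack: [6, 46, 25, 42, 23]


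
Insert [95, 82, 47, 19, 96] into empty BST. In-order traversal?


Insert 95: root
Insert 82: L from 95
Insert 47: L from 95 -> L from 82
Insert 19: L from 95 -> L from 82 -> L from 47
Insert 96: R from 95

In-order: [19, 47, 82, 95, 96]


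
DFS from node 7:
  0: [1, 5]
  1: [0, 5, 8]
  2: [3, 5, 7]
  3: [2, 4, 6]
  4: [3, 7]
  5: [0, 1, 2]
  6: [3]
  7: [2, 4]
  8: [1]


Visit 7, push [4, 2]
Visit 2, push [5, 3]
Visit 3, push [6, 4]
Visit 4, push []
Visit 6, push []
Visit 5, push [1, 0]
Visit 0, push [1]
Visit 1, push [8]
Visit 8, push []

DFS order: [7, 2, 3, 4, 6, 5, 0, 1, 8]


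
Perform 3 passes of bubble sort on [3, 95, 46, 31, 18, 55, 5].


Initial: [3, 95, 46, 31, 18, 55, 5]
Pass 1: [3, 46, 31, 18, 55, 5, 95] (5 swaps)
Pass 2: [3, 31, 18, 46, 5, 55, 95] (3 swaps)
Pass 3: [3, 18, 31, 5, 46, 55, 95] (2 swaps)

After 3 passes: [3, 18, 31, 5, 46, 55, 95]


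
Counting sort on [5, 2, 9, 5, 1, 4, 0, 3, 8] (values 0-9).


Input: [5, 2, 9, 5, 1, 4, 0, 3, 8]
Counts: [1, 1, 1, 1, 1, 2, 0, 0, 1, 1]

Sorted: [0, 1, 2, 3, 4, 5, 5, 8, 9]


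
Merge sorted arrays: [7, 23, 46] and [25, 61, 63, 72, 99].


Take 7 from A
Take 23 from A
Take 25 from B
Take 46 from A

Merged: [7, 23, 25, 46, 61, 63, 72, 99]


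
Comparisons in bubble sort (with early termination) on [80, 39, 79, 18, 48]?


Algorithm: bubble sort (with early termination)
Input: [80, 39, 79, 18, 48]
Sorted: [18, 39, 48, 79, 80]

10


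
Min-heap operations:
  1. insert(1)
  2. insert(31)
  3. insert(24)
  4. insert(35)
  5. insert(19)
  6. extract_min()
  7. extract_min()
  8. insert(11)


insert(1) -> [1]
insert(31) -> [1, 31]
insert(24) -> [1, 31, 24]
insert(35) -> [1, 31, 24, 35]
insert(19) -> [1, 19, 24, 35, 31]
extract_min()->1, [19, 31, 24, 35]
extract_min()->19, [24, 31, 35]
insert(11) -> [11, 24, 35, 31]

Final heap: [11, 24, 35, 31]


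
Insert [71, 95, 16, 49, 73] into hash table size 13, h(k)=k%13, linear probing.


Insert 71: h=6 -> slot 6
Insert 95: h=4 -> slot 4
Insert 16: h=3 -> slot 3
Insert 49: h=10 -> slot 10
Insert 73: h=8 -> slot 8

Table: [None, None, None, 16, 95, None, 71, None, 73, None, 49, None, None]


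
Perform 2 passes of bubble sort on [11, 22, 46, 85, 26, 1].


Initial: [11, 22, 46, 85, 26, 1]
Pass 1: [11, 22, 46, 26, 1, 85] (2 swaps)
Pass 2: [11, 22, 26, 1, 46, 85] (2 swaps)

After 2 passes: [11, 22, 26, 1, 46, 85]


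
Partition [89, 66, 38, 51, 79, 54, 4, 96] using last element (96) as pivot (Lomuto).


Pivot: 96
  89 <= 96: advance i (no swap)
  66 <= 96: advance i (no swap)
  38 <= 96: advance i (no swap)
  51 <= 96: advance i (no swap)
  79 <= 96: advance i (no swap)
  54 <= 96: advance i (no swap)
  4 <= 96: advance i (no swap)
Place pivot at 7: [89, 66, 38, 51, 79, 54, 4, 96]

Partitioned: [89, 66, 38, 51, 79, 54, 4, 96]


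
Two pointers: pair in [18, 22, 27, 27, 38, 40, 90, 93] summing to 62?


lo=0(18)+hi=7(93)=111
lo=0(18)+hi=6(90)=108
lo=0(18)+hi=5(40)=58
lo=1(22)+hi=5(40)=62

Yes: 22+40=62


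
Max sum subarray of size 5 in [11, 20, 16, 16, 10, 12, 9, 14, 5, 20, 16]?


[0:5]: 73
[1:6]: 74
[2:7]: 63
[3:8]: 61
[4:9]: 50
[5:10]: 60
[6:11]: 64

Max: 74 at [1:6]


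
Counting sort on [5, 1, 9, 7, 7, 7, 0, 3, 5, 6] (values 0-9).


Input: [5, 1, 9, 7, 7, 7, 0, 3, 5, 6]
Counts: [1, 1, 0, 1, 0, 2, 1, 3, 0, 1]

Sorted: [0, 1, 3, 5, 5, 6, 7, 7, 7, 9]


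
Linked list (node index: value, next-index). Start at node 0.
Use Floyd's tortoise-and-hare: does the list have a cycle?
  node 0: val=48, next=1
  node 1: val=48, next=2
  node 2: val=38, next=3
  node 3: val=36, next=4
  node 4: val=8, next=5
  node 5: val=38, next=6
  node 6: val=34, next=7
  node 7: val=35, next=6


Floyd's tortoise (slow, +1) and hare (fast, +2):
  init: slow=0, fast=0
  step 1: slow=1, fast=2
  step 2: slow=2, fast=4
  step 3: slow=3, fast=6
  step 4: slow=4, fast=6
  step 5: slow=5, fast=6
  step 6: slow=6, fast=6
  slow == fast at node 6: cycle detected

Cycle: yes


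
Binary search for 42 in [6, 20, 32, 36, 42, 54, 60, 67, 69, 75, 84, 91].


Step 1: lo=0, hi=11, mid=5, val=54
Step 2: lo=0, hi=4, mid=2, val=32
Step 3: lo=3, hi=4, mid=3, val=36
Step 4: lo=4, hi=4, mid=4, val=42

Found at index 4


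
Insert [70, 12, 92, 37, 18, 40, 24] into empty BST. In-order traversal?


Insert 70: root
Insert 12: L from 70
Insert 92: R from 70
Insert 37: L from 70 -> R from 12
Insert 18: L from 70 -> R from 12 -> L from 37
Insert 40: L from 70 -> R from 12 -> R from 37
Insert 24: L from 70 -> R from 12 -> L from 37 -> R from 18

In-order: [12, 18, 24, 37, 40, 70, 92]


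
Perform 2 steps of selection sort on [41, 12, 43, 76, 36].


Initial: [41, 12, 43, 76, 36]
Step 1: min=12 at 1
  Swap: [12, 41, 43, 76, 36]
Step 2: min=36 at 4
  Swap: [12, 36, 43, 76, 41]

After 2 steps: [12, 36, 43, 76, 41]


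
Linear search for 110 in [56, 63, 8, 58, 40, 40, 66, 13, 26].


i=0: 56!=110
i=1: 63!=110
i=2: 8!=110
i=3: 58!=110
i=4: 40!=110
i=5: 40!=110
i=6: 66!=110
i=7: 13!=110
i=8: 26!=110

Not found, 9 comps


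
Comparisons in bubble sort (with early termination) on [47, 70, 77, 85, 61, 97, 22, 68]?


Algorithm: bubble sort (with early termination)
Input: [47, 70, 77, 85, 61, 97, 22, 68]
Sorted: [22, 47, 61, 68, 70, 77, 85, 97]

28


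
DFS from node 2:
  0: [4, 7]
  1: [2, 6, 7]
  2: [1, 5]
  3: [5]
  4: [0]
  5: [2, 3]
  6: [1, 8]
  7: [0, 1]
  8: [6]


Visit 2, push [5, 1]
Visit 1, push [7, 6]
Visit 6, push [8]
Visit 8, push []
Visit 7, push [0]
Visit 0, push [4]
Visit 4, push []
Visit 5, push [3]
Visit 3, push []

DFS order: [2, 1, 6, 8, 7, 0, 4, 5, 3]


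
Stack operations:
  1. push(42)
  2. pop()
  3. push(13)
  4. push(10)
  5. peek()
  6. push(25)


push(42) -> [42]
pop()->42, []
push(13) -> [13]
push(10) -> [13, 10]
peek()->10
push(25) -> [13, 10, 25]

Final stack: [13, 10, 25]


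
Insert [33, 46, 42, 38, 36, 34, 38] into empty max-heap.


Insert 33: [33]
Insert 46: [46, 33]
Insert 42: [46, 33, 42]
Insert 38: [46, 38, 42, 33]
Insert 36: [46, 38, 42, 33, 36]
Insert 34: [46, 38, 42, 33, 36, 34]
Insert 38: [46, 38, 42, 33, 36, 34, 38]

Final heap: [46, 38, 42, 33, 36, 34, 38]


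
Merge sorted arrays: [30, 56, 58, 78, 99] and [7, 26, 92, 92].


Take 7 from B
Take 26 from B
Take 30 from A
Take 56 from A
Take 58 from A
Take 78 from A
Take 92 from B
Take 92 from B

Merged: [7, 26, 30, 56, 58, 78, 92, 92, 99]


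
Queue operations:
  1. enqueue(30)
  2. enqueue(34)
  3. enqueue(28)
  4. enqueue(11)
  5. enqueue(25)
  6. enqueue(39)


enqueue(30) -> [30]
enqueue(34) -> [30, 34]
enqueue(28) -> [30, 34, 28]
enqueue(11) -> [30, 34, 28, 11]
enqueue(25) -> [30, 34, 28, 11, 25]
enqueue(39) -> [30, 34, 28, 11, 25, 39]

Final queue: [30, 34, 28, 11, 25, 39]


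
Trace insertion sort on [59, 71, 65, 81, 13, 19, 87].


Initial: [59, 71, 65, 81, 13, 19, 87]
Insert 71: [59, 71, 65, 81, 13, 19, 87]
Insert 65: [59, 65, 71, 81, 13, 19, 87]
Insert 81: [59, 65, 71, 81, 13, 19, 87]
Insert 13: [13, 59, 65, 71, 81, 19, 87]
Insert 19: [13, 19, 59, 65, 71, 81, 87]
Insert 87: [13, 19, 59, 65, 71, 81, 87]

Sorted: [13, 19, 59, 65, 71, 81, 87]


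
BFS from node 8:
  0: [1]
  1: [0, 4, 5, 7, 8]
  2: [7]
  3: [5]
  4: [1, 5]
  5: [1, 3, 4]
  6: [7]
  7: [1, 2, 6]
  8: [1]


Visit 8, enqueue [1]
Visit 1, enqueue [0, 4, 5, 7]
Visit 0, enqueue []
Visit 4, enqueue []
Visit 5, enqueue [3]
Visit 7, enqueue [2, 6]
Visit 3, enqueue []
Visit 2, enqueue []
Visit 6, enqueue []

BFS order: [8, 1, 0, 4, 5, 7, 3, 2, 6]


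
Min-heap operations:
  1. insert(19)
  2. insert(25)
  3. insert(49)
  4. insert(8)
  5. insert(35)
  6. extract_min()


insert(19) -> [19]
insert(25) -> [19, 25]
insert(49) -> [19, 25, 49]
insert(8) -> [8, 19, 49, 25]
insert(35) -> [8, 19, 49, 25, 35]
extract_min()->8, [19, 25, 49, 35]

Final heap: [19, 25, 49, 35]


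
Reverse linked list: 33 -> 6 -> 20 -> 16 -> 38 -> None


Step 1: curr=33, set curr.next=prev(None) | reversed so far: 33
Step 2: curr=6, set curr.next=prev(33) | reversed so far: 6 -> 33
Step 3: curr=20, set curr.next=prev(6) | reversed so far: 20 -> 6 -> 33
Step 4: curr=16, set curr.next=prev(20) | reversed so far: 16 -> 20 -> 6 -> 33
Step 5: curr=38, set curr.next=prev(16) | reversed so far: 38 -> 16 -> 20 -> 6 -> 33

38 -> 16 -> 20 -> 6 -> 33 -> None


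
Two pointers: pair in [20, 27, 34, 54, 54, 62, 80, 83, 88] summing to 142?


lo=0(20)+hi=8(88)=108
lo=1(27)+hi=8(88)=115
lo=2(34)+hi=8(88)=122
lo=3(54)+hi=8(88)=142

Yes: 54+88=142


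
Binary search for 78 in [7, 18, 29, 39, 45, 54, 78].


Step 1: lo=0, hi=6, mid=3, val=39
Step 2: lo=4, hi=6, mid=5, val=54
Step 3: lo=6, hi=6, mid=6, val=78

Found at index 6


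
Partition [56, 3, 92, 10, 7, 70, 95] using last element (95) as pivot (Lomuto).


Pivot: 95
  56 <= 95: advance i (no swap)
  3 <= 95: advance i (no swap)
  92 <= 95: advance i (no swap)
  10 <= 95: advance i (no swap)
  7 <= 95: advance i (no swap)
  70 <= 95: advance i (no swap)
Place pivot at 6: [56, 3, 92, 10, 7, 70, 95]

Partitioned: [56, 3, 92, 10, 7, 70, 95]


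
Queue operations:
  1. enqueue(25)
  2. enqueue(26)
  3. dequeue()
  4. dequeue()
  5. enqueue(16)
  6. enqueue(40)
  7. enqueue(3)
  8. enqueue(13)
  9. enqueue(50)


enqueue(25) -> [25]
enqueue(26) -> [25, 26]
dequeue()->25, [26]
dequeue()->26, []
enqueue(16) -> [16]
enqueue(40) -> [16, 40]
enqueue(3) -> [16, 40, 3]
enqueue(13) -> [16, 40, 3, 13]
enqueue(50) -> [16, 40, 3, 13, 50]

Final queue: [16, 40, 3, 13, 50]


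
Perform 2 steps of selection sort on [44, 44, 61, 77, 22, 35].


Initial: [44, 44, 61, 77, 22, 35]
Step 1: min=22 at 4
  Swap: [22, 44, 61, 77, 44, 35]
Step 2: min=35 at 5
  Swap: [22, 35, 61, 77, 44, 44]

After 2 steps: [22, 35, 61, 77, 44, 44]


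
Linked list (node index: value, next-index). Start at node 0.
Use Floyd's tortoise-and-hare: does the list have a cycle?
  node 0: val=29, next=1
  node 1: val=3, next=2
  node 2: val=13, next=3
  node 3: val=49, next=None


Floyd's tortoise (slow, +1) and hare (fast, +2):
  init: slow=0, fast=0
  step 1: slow=1, fast=2
  step 2: fast 2->3->None, no cycle

Cycle: no


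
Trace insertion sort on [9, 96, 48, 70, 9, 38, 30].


Initial: [9, 96, 48, 70, 9, 38, 30]
Insert 96: [9, 96, 48, 70, 9, 38, 30]
Insert 48: [9, 48, 96, 70, 9, 38, 30]
Insert 70: [9, 48, 70, 96, 9, 38, 30]
Insert 9: [9, 9, 48, 70, 96, 38, 30]
Insert 38: [9, 9, 38, 48, 70, 96, 30]
Insert 30: [9, 9, 30, 38, 48, 70, 96]

Sorted: [9, 9, 30, 38, 48, 70, 96]


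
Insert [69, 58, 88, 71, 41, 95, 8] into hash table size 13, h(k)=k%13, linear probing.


Insert 69: h=4 -> slot 4
Insert 58: h=6 -> slot 6
Insert 88: h=10 -> slot 10
Insert 71: h=6, 1 probes -> slot 7
Insert 41: h=2 -> slot 2
Insert 95: h=4, 1 probes -> slot 5
Insert 8: h=8 -> slot 8

Table: [None, None, 41, None, 69, 95, 58, 71, 8, None, 88, None, None]


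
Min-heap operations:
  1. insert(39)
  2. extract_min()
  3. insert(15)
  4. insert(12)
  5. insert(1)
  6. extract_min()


insert(39) -> [39]
extract_min()->39, []
insert(15) -> [15]
insert(12) -> [12, 15]
insert(1) -> [1, 15, 12]
extract_min()->1, [12, 15]

Final heap: [12, 15]


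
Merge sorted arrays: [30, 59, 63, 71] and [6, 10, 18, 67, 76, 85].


Take 6 from B
Take 10 from B
Take 18 from B
Take 30 from A
Take 59 from A
Take 63 from A
Take 67 from B
Take 71 from A

Merged: [6, 10, 18, 30, 59, 63, 67, 71, 76, 85]


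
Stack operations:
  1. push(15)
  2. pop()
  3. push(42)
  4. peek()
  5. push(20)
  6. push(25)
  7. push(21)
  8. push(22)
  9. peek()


push(15) -> [15]
pop()->15, []
push(42) -> [42]
peek()->42
push(20) -> [42, 20]
push(25) -> [42, 20, 25]
push(21) -> [42, 20, 25, 21]
push(22) -> [42, 20, 25, 21, 22]
peek()->22

Final stack: [42, 20, 25, 21, 22]


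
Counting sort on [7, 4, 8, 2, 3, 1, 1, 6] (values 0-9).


Input: [7, 4, 8, 2, 3, 1, 1, 6]
Counts: [0, 2, 1, 1, 1, 0, 1, 1, 1, 0]

Sorted: [1, 1, 2, 3, 4, 6, 7, 8]


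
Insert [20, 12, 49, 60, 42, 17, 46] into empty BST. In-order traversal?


Insert 20: root
Insert 12: L from 20
Insert 49: R from 20
Insert 60: R from 20 -> R from 49
Insert 42: R from 20 -> L from 49
Insert 17: L from 20 -> R from 12
Insert 46: R from 20 -> L from 49 -> R from 42

In-order: [12, 17, 20, 42, 46, 49, 60]


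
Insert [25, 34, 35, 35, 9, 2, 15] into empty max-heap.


Insert 25: [25]
Insert 34: [34, 25]
Insert 35: [35, 25, 34]
Insert 35: [35, 35, 34, 25]
Insert 9: [35, 35, 34, 25, 9]
Insert 2: [35, 35, 34, 25, 9, 2]
Insert 15: [35, 35, 34, 25, 9, 2, 15]

Final heap: [35, 35, 34, 25, 9, 2, 15]


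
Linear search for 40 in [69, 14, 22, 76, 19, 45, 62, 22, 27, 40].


i=0: 69!=40
i=1: 14!=40
i=2: 22!=40
i=3: 76!=40
i=4: 19!=40
i=5: 45!=40
i=6: 62!=40
i=7: 22!=40
i=8: 27!=40
i=9: 40==40 found!

Found at 9, 10 comps


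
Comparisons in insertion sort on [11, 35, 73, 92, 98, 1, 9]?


Algorithm: insertion sort
Input: [11, 35, 73, 92, 98, 1, 9]
Sorted: [1, 9, 11, 35, 73, 92, 98]

15


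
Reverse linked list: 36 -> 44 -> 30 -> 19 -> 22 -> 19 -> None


Step 1: curr=36, set curr.next=prev(None) | reversed so far: 36
Step 2: curr=44, set curr.next=prev(36) | reversed so far: 44 -> 36
Step 3: curr=30, set curr.next=prev(44) | reversed so far: 30 -> 44 -> 36
Step 4: curr=19, set curr.next=prev(30) | reversed so far: 19 -> 30 -> 44 -> 36
Step 5: curr=22, set curr.next=prev(19) | reversed so far: 22 -> 19 -> 30 -> 44 -> 36
Step 6: curr=19, set curr.next=prev(22) | reversed so far: 19 -> 22 -> 19 -> 30 -> 44 -> 36

19 -> 22 -> 19 -> 30 -> 44 -> 36 -> None


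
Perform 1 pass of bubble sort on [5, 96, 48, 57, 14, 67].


Initial: [5, 96, 48, 57, 14, 67]
Pass 1: [5, 48, 57, 14, 67, 96] (4 swaps)

After 1 pass: [5, 48, 57, 14, 67, 96]


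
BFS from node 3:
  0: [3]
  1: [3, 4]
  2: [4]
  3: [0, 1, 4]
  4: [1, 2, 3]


Visit 3, enqueue [0, 1, 4]
Visit 0, enqueue []
Visit 1, enqueue []
Visit 4, enqueue [2]
Visit 2, enqueue []

BFS order: [3, 0, 1, 4, 2]


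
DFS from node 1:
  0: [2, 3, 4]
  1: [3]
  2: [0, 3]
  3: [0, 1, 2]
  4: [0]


Visit 1, push [3]
Visit 3, push [2, 0]
Visit 0, push [4, 2]
Visit 2, push []
Visit 4, push []

DFS order: [1, 3, 0, 2, 4]


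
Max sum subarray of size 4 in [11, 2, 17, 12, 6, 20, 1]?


[0:4]: 42
[1:5]: 37
[2:6]: 55
[3:7]: 39

Max: 55 at [2:6]


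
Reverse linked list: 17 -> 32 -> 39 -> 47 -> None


Step 1: curr=17, set curr.next=prev(None) | reversed so far: 17
Step 2: curr=32, set curr.next=prev(17) | reversed so far: 32 -> 17
Step 3: curr=39, set curr.next=prev(32) | reversed so far: 39 -> 32 -> 17
Step 4: curr=47, set curr.next=prev(39) | reversed so far: 47 -> 39 -> 32 -> 17

47 -> 39 -> 32 -> 17 -> None


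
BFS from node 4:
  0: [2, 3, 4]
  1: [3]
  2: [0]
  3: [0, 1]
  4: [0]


Visit 4, enqueue [0]
Visit 0, enqueue [2, 3]
Visit 2, enqueue []
Visit 3, enqueue [1]
Visit 1, enqueue []

BFS order: [4, 0, 2, 3, 1]


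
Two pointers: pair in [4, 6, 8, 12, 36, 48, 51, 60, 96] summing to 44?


lo=0(4)+hi=8(96)=100
lo=0(4)+hi=7(60)=64
lo=0(4)+hi=6(51)=55
lo=0(4)+hi=5(48)=52
lo=0(4)+hi=4(36)=40
lo=1(6)+hi=4(36)=42
lo=2(8)+hi=4(36)=44

Yes: 8+36=44


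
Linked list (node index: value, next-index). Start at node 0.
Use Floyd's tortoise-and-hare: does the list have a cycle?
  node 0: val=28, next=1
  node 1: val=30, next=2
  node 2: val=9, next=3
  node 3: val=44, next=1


Floyd's tortoise (slow, +1) and hare (fast, +2):
  init: slow=0, fast=0
  step 1: slow=1, fast=2
  step 2: slow=2, fast=1
  step 3: slow=3, fast=3
  slow == fast at node 3: cycle detected

Cycle: yes


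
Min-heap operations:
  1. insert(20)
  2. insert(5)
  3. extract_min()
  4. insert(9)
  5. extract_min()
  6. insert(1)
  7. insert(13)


insert(20) -> [20]
insert(5) -> [5, 20]
extract_min()->5, [20]
insert(9) -> [9, 20]
extract_min()->9, [20]
insert(1) -> [1, 20]
insert(13) -> [1, 20, 13]

Final heap: [1, 20, 13]


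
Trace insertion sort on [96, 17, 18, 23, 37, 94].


Initial: [96, 17, 18, 23, 37, 94]
Insert 17: [17, 96, 18, 23, 37, 94]
Insert 18: [17, 18, 96, 23, 37, 94]
Insert 23: [17, 18, 23, 96, 37, 94]
Insert 37: [17, 18, 23, 37, 96, 94]
Insert 94: [17, 18, 23, 37, 94, 96]

Sorted: [17, 18, 23, 37, 94, 96]


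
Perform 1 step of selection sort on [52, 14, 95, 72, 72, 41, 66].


Initial: [52, 14, 95, 72, 72, 41, 66]
Step 1: min=14 at 1
  Swap: [14, 52, 95, 72, 72, 41, 66]

After 1 step: [14, 52, 95, 72, 72, 41, 66]


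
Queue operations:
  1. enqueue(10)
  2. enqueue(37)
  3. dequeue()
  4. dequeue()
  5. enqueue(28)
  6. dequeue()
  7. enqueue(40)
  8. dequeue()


enqueue(10) -> [10]
enqueue(37) -> [10, 37]
dequeue()->10, [37]
dequeue()->37, []
enqueue(28) -> [28]
dequeue()->28, []
enqueue(40) -> [40]
dequeue()->40, []

Final queue: []


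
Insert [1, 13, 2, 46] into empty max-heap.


Insert 1: [1]
Insert 13: [13, 1]
Insert 2: [13, 1, 2]
Insert 46: [46, 13, 2, 1]

Final heap: [46, 13, 2, 1]


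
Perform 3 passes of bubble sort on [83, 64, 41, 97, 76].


Initial: [83, 64, 41, 97, 76]
Pass 1: [64, 41, 83, 76, 97] (3 swaps)
Pass 2: [41, 64, 76, 83, 97] (2 swaps)
Pass 3: [41, 64, 76, 83, 97] (0 swaps)

After 3 passes: [41, 64, 76, 83, 97]


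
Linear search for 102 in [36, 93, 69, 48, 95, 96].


i=0: 36!=102
i=1: 93!=102
i=2: 69!=102
i=3: 48!=102
i=4: 95!=102
i=5: 96!=102

Not found, 6 comps


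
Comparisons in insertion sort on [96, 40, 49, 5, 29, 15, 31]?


Algorithm: insertion sort
Input: [96, 40, 49, 5, 29, 15, 31]
Sorted: [5, 15, 29, 31, 40, 49, 96]

19


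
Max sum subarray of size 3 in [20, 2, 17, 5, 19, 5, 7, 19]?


[0:3]: 39
[1:4]: 24
[2:5]: 41
[3:6]: 29
[4:7]: 31
[5:8]: 31

Max: 41 at [2:5]


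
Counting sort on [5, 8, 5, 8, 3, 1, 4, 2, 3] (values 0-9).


Input: [5, 8, 5, 8, 3, 1, 4, 2, 3]
Counts: [0, 1, 1, 2, 1, 2, 0, 0, 2, 0]

Sorted: [1, 2, 3, 3, 4, 5, 5, 8, 8]


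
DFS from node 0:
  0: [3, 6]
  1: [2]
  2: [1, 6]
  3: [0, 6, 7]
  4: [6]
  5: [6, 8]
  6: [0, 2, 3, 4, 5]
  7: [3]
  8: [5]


Visit 0, push [6, 3]
Visit 3, push [7, 6]
Visit 6, push [5, 4, 2]
Visit 2, push [1]
Visit 1, push []
Visit 4, push []
Visit 5, push [8]
Visit 8, push []
Visit 7, push []

DFS order: [0, 3, 6, 2, 1, 4, 5, 8, 7]


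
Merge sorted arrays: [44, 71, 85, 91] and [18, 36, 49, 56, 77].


Take 18 from B
Take 36 from B
Take 44 from A
Take 49 from B
Take 56 from B
Take 71 from A
Take 77 from B

Merged: [18, 36, 44, 49, 56, 71, 77, 85, 91]


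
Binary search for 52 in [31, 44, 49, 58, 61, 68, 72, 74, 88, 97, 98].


Step 1: lo=0, hi=10, mid=5, val=68
Step 2: lo=0, hi=4, mid=2, val=49
Step 3: lo=3, hi=4, mid=3, val=58

Not found


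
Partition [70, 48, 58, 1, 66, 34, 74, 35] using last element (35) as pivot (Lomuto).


Pivot: 35
  1 <= 35: swap -> [1, 48, 58, 70, 66, 34, 74, 35]
  34 <= 35: swap -> [1, 34, 58, 70, 66, 48, 74, 35]
Place pivot at 2: [1, 34, 35, 70, 66, 48, 74, 58]

Partitioned: [1, 34, 35, 70, 66, 48, 74, 58]


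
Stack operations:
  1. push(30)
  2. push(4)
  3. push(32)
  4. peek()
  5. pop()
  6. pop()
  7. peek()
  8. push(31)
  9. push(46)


push(30) -> [30]
push(4) -> [30, 4]
push(32) -> [30, 4, 32]
peek()->32
pop()->32, [30, 4]
pop()->4, [30]
peek()->30
push(31) -> [30, 31]
push(46) -> [30, 31, 46]

Final stack: [30, 31, 46]


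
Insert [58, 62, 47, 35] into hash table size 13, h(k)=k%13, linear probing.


Insert 58: h=6 -> slot 6
Insert 62: h=10 -> slot 10
Insert 47: h=8 -> slot 8
Insert 35: h=9 -> slot 9

Table: [None, None, None, None, None, None, 58, None, 47, 35, 62, None, None]


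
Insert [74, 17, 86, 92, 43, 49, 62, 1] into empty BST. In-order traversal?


Insert 74: root
Insert 17: L from 74
Insert 86: R from 74
Insert 92: R from 74 -> R from 86
Insert 43: L from 74 -> R from 17
Insert 49: L from 74 -> R from 17 -> R from 43
Insert 62: L from 74 -> R from 17 -> R from 43 -> R from 49
Insert 1: L from 74 -> L from 17

In-order: [1, 17, 43, 49, 62, 74, 86, 92]


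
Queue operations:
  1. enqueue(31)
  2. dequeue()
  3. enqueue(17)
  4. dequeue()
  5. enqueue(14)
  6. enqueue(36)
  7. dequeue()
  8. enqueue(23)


enqueue(31) -> [31]
dequeue()->31, []
enqueue(17) -> [17]
dequeue()->17, []
enqueue(14) -> [14]
enqueue(36) -> [14, 36]
dequeue()->14, [36]
enqueue(23) -> [36, 23]

Final queue: [36, 23]


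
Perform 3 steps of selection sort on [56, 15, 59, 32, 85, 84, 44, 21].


Initial: [56, 15, 59, 32, 85, 84, 44, 21]
Step 1: min=15 at 1
  Swap: [15, 56, 59, 32, 85, 84, 44, 21]
Step 2: min=21 at 7
  Swap: [15, 21, 59, 32, 85, 84, 44, 56]
Step 3: min=32 at 3
  Swap: [15, 21, 32, 59, 85, 84, 44, 56]

After 3 steps: [15, 21, 32, 59, 85, 84, 44, 56]


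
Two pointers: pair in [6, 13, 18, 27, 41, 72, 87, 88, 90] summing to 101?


lo=0(6)+hi=8(90)=96
lo=1(13)+hi=8(90)=103
lo=1(13)+hi=7(88)=101

Yes: 13+88=101


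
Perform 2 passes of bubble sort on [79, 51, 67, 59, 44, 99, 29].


Initial: [79, 51, 67, 59, 44, 99, 29]
Pass 1: [51, 67, 59, 44, 79, 29, 99] (5 swaps)
Pass 2: [51, 59, 44, 67, 29, 79, 99] (3 swaps)

After 2 passes: [51, 59, 44, 67, 29, 79, 99]


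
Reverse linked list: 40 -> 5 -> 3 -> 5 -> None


Step 1: curr=40, set curr.next=prev(None) | reversed so far: 40
Step 2: curr=5, set curr.next=prev(40) | reversed so far: 5 -> 40
Step 3: curr=3, set curr.next=prev(5) | reversed so far: 3 -> 5 -> 40
Step 4: curr=5, set curr.next=prev(3) | reversed so far: 5 -> 3 -> 5 -> 40

5 -> 3 -> 5 -> 40 -> None


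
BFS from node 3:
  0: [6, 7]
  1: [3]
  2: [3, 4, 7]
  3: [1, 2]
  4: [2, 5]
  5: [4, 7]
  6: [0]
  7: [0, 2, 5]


Visit 3, enqueue [1, 2]
Visit 1, enqueue []
Visit 2, enqueue [4, 7]
Visit 4, enqueue [5]
Visit 7, enqueue [0]
Visit 5, enqueue []
Visit 0, enqueue [6]
Visit 6, enqueue []

BFS order: [3, 1, 2, 4, 7, 5, 0, 6]


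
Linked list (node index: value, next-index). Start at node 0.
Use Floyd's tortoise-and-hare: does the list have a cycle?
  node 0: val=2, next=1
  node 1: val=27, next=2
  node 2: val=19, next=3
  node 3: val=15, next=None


Floyd's tortoise (slow, +1) and hare (fast, +2):
  init: slow=0, fast=0
  step 1: slow=1, fast=2
  step 2: fast 2->3->None, no cycle

Cycle: no


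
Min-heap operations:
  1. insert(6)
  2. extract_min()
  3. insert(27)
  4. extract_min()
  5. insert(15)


insert(6) -> [6]
extract_min()->6, []
insert(27) -> [27]
extract_min()->27, []
insert(15) -> [15]

Final heap: [15]


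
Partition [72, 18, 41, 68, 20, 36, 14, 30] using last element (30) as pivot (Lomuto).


Pivot: 30
  18 <= 30: swap -> [18, 72, 41, 68, 20, 36, 14, 30]
  20 <= 30: swap -> [18, 20, 41, 68, 72, 36, 14, 30]
  14 <= 30: swap -> [18, 20, 14, 68, 72, 36, 41, 30]
Place pivot at 3: [18, 20, 14, 30, 72, 36, 41, 68]

Partitioned: [18, 20, 14, 30, 72, 36, 41, 68]


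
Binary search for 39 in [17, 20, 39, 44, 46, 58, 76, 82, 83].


Step 1: lo=0, hi=8, mid=4, val=46
Step 2: lo=0, hi=3, mid=1, val=20
Step 3: lo=2, hi=3, mid=2, val=39

Found at index 2


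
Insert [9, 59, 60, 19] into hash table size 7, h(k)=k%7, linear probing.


Insert 9: h=2 -> slot 2
Insert 59: h=3 -> slot 3
Insert 60: h=4 -> slot 4
Insert 19: h=5 -> slot 5

Table: [None, None, 9, 59, 60, 19, None]


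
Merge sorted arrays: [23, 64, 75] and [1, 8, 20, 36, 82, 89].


Take 1 from B
Take 8 from B
Take 20 from B
Take 23 from A
Take 36 from B
Take 64 from A
Take 75 from A

Merged: [1, 8, 20, 23, 36, 64, 75, 82, 89]


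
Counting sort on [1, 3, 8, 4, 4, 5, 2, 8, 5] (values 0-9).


Input: [1, 3, 8, 4, 4, 5, 2, 8, 5]
Counts: [0, 1, 1, 1, 2, 2, 0, 0, 2, 0]

Sorted: [1, 2, 3, 4, 4, 5, 5, 8, 8]


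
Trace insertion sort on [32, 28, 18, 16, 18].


Initial: [32, 28, 18, 16, 18]
Insert 28: [28, 32, 18, 16, 18]
Insert 18: [18, 28, 32, 16, 18]
Insert 16: [16, 18, 28, 32, 18]
Insert 18: [16, 18, 18, 28, 32]

Sorted: [16, 18, 18, 28, 32]


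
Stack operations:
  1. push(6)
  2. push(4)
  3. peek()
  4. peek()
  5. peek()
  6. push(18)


push(6) -> [6]
push(4) -> [6, 4]
peek()->4
peek()->4
peek()->4
push(18) -> [6, 4, 18]

Final stack: [6, 4, 18]


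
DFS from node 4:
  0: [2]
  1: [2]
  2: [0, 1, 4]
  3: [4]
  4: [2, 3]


Visit 4, push [3, 2]
Visit 2, push [1, 0]
Visit 0, push []
Visit 1, push []
Visit 3, push []

DFS order: [4, 2, 0, 1, 3]


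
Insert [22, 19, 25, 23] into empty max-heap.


Insert 22: [22]
Insert 19: [22, 19]
Insert 25: [25, 19, 22]
Insert 23: [25, 23, 22, 19]

Final heap: [25, 23, 22, 19]


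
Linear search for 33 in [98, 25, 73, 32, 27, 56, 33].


i=0: 98!=33
i=1: 25!=33
i=2: 73!=33
i=3: 32!=33
i=4: 27!=33
i=5: 56!=33
i=6: 33==33 found!

Found at 6, 7 comps


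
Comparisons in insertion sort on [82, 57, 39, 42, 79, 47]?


Algorithm: insertion sort
Input: [82, 57, 39, 42, 79, 47]
Sorted: [39, 42, 47, 57, 79, 82]

12


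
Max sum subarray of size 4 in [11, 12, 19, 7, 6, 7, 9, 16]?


[0:4]: 49
[1:5]: 44
[2:6]: 39
[3:7]: 29
[4:8]: 38

Max: 49 at [0:4]


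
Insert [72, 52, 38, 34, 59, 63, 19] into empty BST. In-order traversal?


Insert 72: root
Insert 52: L from 72
Insert 38: L from 72 -> L from 52
Insert 34: L from 72 -> L from 52 -> L from 38
Insert 59: L from 72 -> R from 52
Insert 63: L from 72 -> R from 52 -> R from 59
Insert 19: L from 72 -> L from 52 -> L from 38 -> L from 34

In-order: [19, 34, 38, 52, 59, 63, 72]


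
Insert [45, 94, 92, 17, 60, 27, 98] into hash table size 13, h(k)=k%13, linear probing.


Insert 45: h=6 -> slot 6
Insert 94: h=3 -> slot 3
Insert 92: h=1 -> slot 1
Insert 17: h=4 -> slot 4
Insert 60: h=8 -> slot 8
Insert 27: h=1, 1 probes -> slot 2
Insert 98: h=7 -> slot 7

Table: [None, 92, 27, 94, 17, None, 45, 98, 60, None, None, None, None]


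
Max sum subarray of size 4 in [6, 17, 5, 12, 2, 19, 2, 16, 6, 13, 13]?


[0:4]: 40
[1:5]: 36
[2:6]: 38
[3:7]: 35
[4:8]: 39
[5:9]: 43
[6:10]: 37
[7:11]: 48

Max: 48 at [7:11]


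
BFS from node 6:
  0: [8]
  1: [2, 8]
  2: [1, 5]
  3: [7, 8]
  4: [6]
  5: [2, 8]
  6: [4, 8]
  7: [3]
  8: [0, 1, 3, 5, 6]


Visit 6, enqueue [4, 8]
Visit 4, enqueue []
Visit 8, enqueue [0, 1, 3, 5]
Visit 0, enqueue []
Visit 1, enqueue [2]
Visit 3, enqueue [7]
Visit 5, enqueue []
Visit 2, enqueue []
Visit 7, enqueue []

BFS order: [6, 4, 8, 0, 1, 3, 5, 2, 7]


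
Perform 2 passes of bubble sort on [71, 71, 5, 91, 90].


Initial: [71, 71, 5, 91, 90]
Pass 1: [71, 5, 71, 90, 91] (2 swaps)
Pass 2: [5, 71, 71, 90, 91] (1 swaps)

After 2 passes: [5, 71, 71, 90, 91]


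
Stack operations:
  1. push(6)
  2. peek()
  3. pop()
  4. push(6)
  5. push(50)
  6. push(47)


push(6) -> [6]
peek()->6
pop()->6, []
push(6) -> [6]
push(50) -> [6, 50]
push(47) -> [6, 50, 47]

Final stack: [6, 50, 47]


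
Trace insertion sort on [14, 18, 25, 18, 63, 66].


Initial: [14, 18, 25, 18, 63, 66]
Insert 18: [14, 18, 25, 18, 63, 66]
Insert 25: [14, 18, 25, 18, 63, 66]
Insert 18: [14, 18, 18, 25, 63, 66]
Insert 63: [14, 18, 18, 25, 63, 66]
Insert 66: [14, 18, 18, 25, 63, 66]

Sorted: [14, 18, 18, 25, 63, 66]


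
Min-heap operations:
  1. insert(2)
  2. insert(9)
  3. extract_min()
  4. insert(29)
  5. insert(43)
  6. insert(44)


insert(2) -> [2]
insert(9) -> [2, 9]
extract_min()->2, [9]
insert(29) -> [9, 29]
insert(43) -> [9, 29, 43]
insert(44) -> [9, 29, 43, 44]

Final heap: [9, 29, 43, 44]


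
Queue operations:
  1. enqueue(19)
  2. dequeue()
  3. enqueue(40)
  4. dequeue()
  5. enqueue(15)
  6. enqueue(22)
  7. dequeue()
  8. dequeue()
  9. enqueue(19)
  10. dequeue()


enqueue(19) -> [19]
dequeue()->19, []
enqueue(40) -> [40]
dequeue()->40, []
enqueue(15) -> [15]
enqueue(22) -> [15, 22]
dequeue()->15, [22]
dequeue()->22, []
enqueue(19) -> [19]
dequeue()->19, []

Final queue: []


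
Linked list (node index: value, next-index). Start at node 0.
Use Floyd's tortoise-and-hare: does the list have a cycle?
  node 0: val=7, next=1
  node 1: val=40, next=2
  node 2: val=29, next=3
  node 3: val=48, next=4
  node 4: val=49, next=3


Floyd's tortoise (slow, +1) and hare (fast, +2):
  init: slow=0, fast=0
  step 1: slow=1, fast=2
  step 2: slow=2, fast=4
  step 3: slow=3, fast=4
  step 4: slow=4, fast=4
  slow == fast at node 4: cycle detected

Cycle: yes


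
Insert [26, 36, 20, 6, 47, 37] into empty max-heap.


Insert 26: [26]
Insert 36: [36, 26]
Insert 20: [36, 26, 20]
Insert 6: [36, 26, 20, 6]
Insert 47: [47, 36, 20, 6, 26]
Insert 37: [47, 36, 37, 6, 26, 20]

Final heap: [47, 36, 37, 6, 26, 20]


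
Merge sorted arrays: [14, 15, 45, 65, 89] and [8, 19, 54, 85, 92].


Take 8 from B
Take 14 from A
Take 15 from A
Take 19 from B
Take 45 from A
Take 54 from B
Take 65 from A
Take 85 from B
Take 89 from A

Merged: [8, 14, 15, 19, 45, 54, 65, 85, 89, 92]


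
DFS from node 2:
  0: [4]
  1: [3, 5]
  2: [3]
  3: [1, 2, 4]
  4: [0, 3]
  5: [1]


Visit 2, push [3]
Visit 3, push [4, 1]
Visit 1, push [5]
Visit 5, push []
Visit 4, push [0]
Visit 0, push []

DFS order: [2, 3, 1, 5, 4, 0]


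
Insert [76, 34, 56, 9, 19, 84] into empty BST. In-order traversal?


Insert 76: root
Insert 34: L from 76
Insert 56: L from 76 -> R from 34
Insert 9: L from 76 -> L from 34
Insert 19: L from 76 -> L from 34 -> R from 9
Insert 84: R from 76

In-order: [9, 19, 34, 56, 76, 84]


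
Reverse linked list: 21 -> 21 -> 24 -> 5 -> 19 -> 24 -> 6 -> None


Step 1: curr=21, set curr.next=prev(None) | reversed so far: 21
Step 2: curr=21, set curr.next=prev(21) | reversed so far: 21 -> 21
Step 3: curr=24, set curr.next=prev(21) | reversed so far: 24 -> 21 -> 21
Step 4: curr=5, set curr.next=prev(24) | reversed so far: 5 -> 24 -> 21 -> 21
Step 5: curr=19, set curr.next=prev(5) | reversed so far: 19 -> 5 -> 24 -> 21 -> 21
Step 6: curr=24, set curr.next=prev(19) | reversed so far: 24 -> 19 -> 5 -> 24 -> 21 -> 21
Step 7: curr=6, set curr.next=prev(24) | reversed so far: 6 -> 24 -> 19 -> 5 -> 24 -> 21 -> 21

6 -> 24 -> 19 -> 5 -> 24 -> 21 -> 21 -> None


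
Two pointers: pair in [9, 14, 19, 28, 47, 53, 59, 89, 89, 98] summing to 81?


lo=0(9)+hi=9(98)=107
lo=0(9)+hi=8(89)=98
lo=0(9)+hi=7(89)=98
lo=0(9)+hi=6(59)=68
lo=1(14)+hi=6(59)=73
lo=2(19)+hi=6(59)=78
lo=3(28)+hi=6(59)=87
lo=3(28)+hi=5(53)=81

Yes: 28+53=81


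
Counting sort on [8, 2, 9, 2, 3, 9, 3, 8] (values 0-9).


Input: [8, 2, 9, 2, 3, 9, 3, 8]
Counts: [0, 0, 2, 2, 0, 0, 0, 0, 2, 2]

Sorted: [2, 2, 3, 3, 8, 8, 9, 9]


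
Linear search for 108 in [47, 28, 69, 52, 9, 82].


i=0: 47!=108
i=1: 28!=108
i=2: 69!=108
i=3: 52!=108
i=4: 9!=108
i=5: 82!=108

Not found, 6 comps


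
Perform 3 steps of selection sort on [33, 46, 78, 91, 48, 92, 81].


Initial: [33, 46, 78, 91, 48, 92, 81]
Step 1: min=33 at 0
  Swap: [33, 46, 78, 91, 48, 92, 81]
Step 2: min=46 at 1
  Swap: [33, 46, 78, 91, 48, 92, 81]
Step 3: min=48 at 4
  Swap: [33, 46, 48, 91, 78, 92, 81]

After 3 steps: [33, 46, 48, 91, 78, 92, 81]


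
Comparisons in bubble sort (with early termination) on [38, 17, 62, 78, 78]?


Algorithm: bubble sort (with early termination)
Input: [38, 17, 62, 78, 78]
Sorted: [17, 38, 62, 78, 78]

7


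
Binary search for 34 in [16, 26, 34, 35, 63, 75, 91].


Step 1: lo=0, hi=6, mid=3, val=35
Step 2: lo=0, hi=2, mid=1, val=26
Step 3: lo=2, hi=2, mid=2, val=34

Found at index 2


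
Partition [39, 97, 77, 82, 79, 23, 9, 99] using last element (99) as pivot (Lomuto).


Pivot: 99
  39 <= 99: advance i (no swap)
  97 <= 99: advance i (no swap)
  77 <= 99: advance i (no swap)
  82 <= 99: advance i (no swap)
  79 <= 99: advance i (no swap)
  23 <= 99: advance i (no swap)
  9 <= 99: advance i (no swap)
Place pivot at 7: [39, 97, 77, 82, 79, 23, 9, 99]

Partitioned: [39, 97, 77, 82, 79, 23, 9, 99]


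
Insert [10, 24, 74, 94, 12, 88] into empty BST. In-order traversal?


Insert 10: root
Insert 24: R from 10
Insert 74: R from 10 -> R from 24
Insert 94: R from 10 -> R from 24 -> R from 74
Insert 12: R from 10 -> L from 24
Insert 88: R from 10 -> R from 24 -> R from 74 -> L from 94

In-order: [10, 12, 24, 74, 88, 94]


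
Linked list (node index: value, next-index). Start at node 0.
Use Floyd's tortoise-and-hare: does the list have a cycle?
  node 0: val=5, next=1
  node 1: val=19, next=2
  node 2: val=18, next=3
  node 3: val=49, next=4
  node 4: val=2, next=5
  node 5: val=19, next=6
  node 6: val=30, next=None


Floyd's tortoise (slow, +1) and hare (fast, +2):
  init: slow=0, fast=0
  step 1: slow=1, fast=2
  step 2: slow=2, fast=4
  step 3: slow=3, fast=6
  step 4: fast -> None, no cycle

Cycle: no


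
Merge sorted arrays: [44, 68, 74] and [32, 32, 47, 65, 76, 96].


Take 32 from B
Take 32 from B
Take 44 from A
Take 47 from B
Take 65 from B
Take 68 from A
Take 74 from A

Merged: [32, 32, 44, 47, 65, 68, 74, 76, 96]


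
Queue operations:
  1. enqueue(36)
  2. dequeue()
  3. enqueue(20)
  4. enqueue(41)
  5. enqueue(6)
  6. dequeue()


enqueue(36) -> [36]
dequeue()->36, []
enqueue(20) -> [20]
enqueue(41) -> [20, 41]
enqueue(6) -> [20, 41, 6]
dequeue()->20, [41, 6]

Final queue: [41, 6]


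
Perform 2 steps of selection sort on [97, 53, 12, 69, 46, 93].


Initial: [97, 53, 12, 69, 46, 93]
Step 1: min=12 at 2
  Swap: [12, 53, 97, 69, 46, 93]
Step 2: min=46 at 4
  Swap: [12, 46, 97, 69, 53, 93]

After 2 steps: [12, 46, 97, 69, 53, 93]


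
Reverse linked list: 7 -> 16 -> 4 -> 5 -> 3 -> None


Step 1: curr=7, set curr.next=prev(None) | reversed so far: 7
Step 2: curr=16, set curr.next=prev(7) | reversed so far: 16 -> 7
Step 3: curr=4, set curr.next=prev(16) | reversed so far: 4 -> 16 -> 7
Step 4: curr=5, set curr.next=prev(4) | reversed so far: 5 -> 4 -> 16 -> 7
Step 5: curr=3, set curr.next=prev(5) | reversed so far: 3 -> 5 -> 4 -> 16 -> 7

3 -> 5 -> 4 -> 16 -> 7 -> None


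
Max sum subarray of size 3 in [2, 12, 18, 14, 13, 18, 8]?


[0:3]: 32
[1:4]: 44
[2:5]: 45
[3:6]: 45
[4:7]: 39

Max: 45 at [2:5]


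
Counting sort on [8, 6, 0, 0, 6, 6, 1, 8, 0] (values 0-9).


Input: [8, 6, 0, 0, 6, 6, 1, 8, 0]
Counts: [3, 1, 0, 0, 0, 0, 3, 0, 2, 0]

Sorted: [0, 0, 0, 1, 6, 6, 6, 8, 8]


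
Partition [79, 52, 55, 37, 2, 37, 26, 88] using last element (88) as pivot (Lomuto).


Pivot: 88
  79 <= 88: advance i (no swap)
  52 <= 88: advance i (no swap)
  55 <= 88: advance i (no swap)
  37 <= 88: advance i (no swap)
  2 <= 88: advance i (no swap)
  37 <= 88: advance i (no swap)
  26 <= 88: advance i (no swap)
Place pivot at 7: [79, 52, 55, 37, 2, 37, 26, 88]

Partitioned: [79, 52, 55, 37, 2, 37, 26, 88]
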